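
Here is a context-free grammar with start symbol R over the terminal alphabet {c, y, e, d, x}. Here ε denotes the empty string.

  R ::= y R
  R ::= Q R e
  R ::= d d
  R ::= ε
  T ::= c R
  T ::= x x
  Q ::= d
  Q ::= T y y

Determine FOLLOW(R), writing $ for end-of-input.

{$, e, y}

FIRST(T) = {c, x}
FIRST(Q) = {c, d, x}  (via T y y)
FIRST(R) = {ε, c, d, x, y}  (via Q R e)
FOLLOW(R) includes $ since R is the start symbol.
FOLLOW(T): in Q::=T y y, T is followed by y y with FIRST {y}. Thus FOLLOW(T) = {y}.
FOLLOW(R): in R::=y R, the suffix after R is empty (adds nothing new); in R::=Q R e, R is followed by e with FIRST {e}; in T::=c R, the suffix after R is empty, so FOLLOW(R) ⊇ FOLLOW(T) = {y}. Thus FOLLOW(R) = {$, e, y}.
FOLLOW(Q): in R::=Q R e, Q is followed by R e with FIRST {c, d, e, x, y}. Thus FOLLOW(Q) = {c, d, e, x, y}.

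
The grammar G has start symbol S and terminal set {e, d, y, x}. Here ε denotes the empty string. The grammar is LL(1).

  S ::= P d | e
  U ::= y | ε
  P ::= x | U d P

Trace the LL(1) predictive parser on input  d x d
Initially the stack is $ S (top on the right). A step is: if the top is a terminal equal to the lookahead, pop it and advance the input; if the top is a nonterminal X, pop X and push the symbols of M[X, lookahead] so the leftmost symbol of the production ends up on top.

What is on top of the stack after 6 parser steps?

d

step 1: stack=$ S  input=d x d $  — expand S ::= P d
step 2: stack=$ d P  input=d x d $  — expand P ::= U d P
step 3: stack=$ d P d U  input=d x d $  — expand U ::= ε
step 4: stack=$ d P d  input=d x d $  — match d
step 5: stack=$ d P  input=x d $  — expand P ::= x
step 6: stack=$ d x  input=x d $  — match x
Stack after step 6: $ d (top = d).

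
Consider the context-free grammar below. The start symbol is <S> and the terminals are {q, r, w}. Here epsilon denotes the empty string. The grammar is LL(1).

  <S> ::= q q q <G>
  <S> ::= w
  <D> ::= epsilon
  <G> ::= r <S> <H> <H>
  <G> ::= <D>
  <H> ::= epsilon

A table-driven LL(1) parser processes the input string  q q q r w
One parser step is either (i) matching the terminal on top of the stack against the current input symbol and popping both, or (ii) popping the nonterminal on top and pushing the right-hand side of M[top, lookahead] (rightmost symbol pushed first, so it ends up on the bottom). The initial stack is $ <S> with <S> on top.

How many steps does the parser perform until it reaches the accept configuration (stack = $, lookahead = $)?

step 1: stack=$ <S>  input=q q q r w $  — expand <S> ::= q q q <G>
step 2: stack=$ <G> q q q  input=q q q r w $  — match q
step 3: stack=$ <G> q q  input=q q r w $  — match q
step 4: stack=$ <G> q  input=q r w $  — match q
step 5: stack=$ <G>  input=r w $  — expand <G> ::= r <S> <H> <H>
step 6: stack=$ <H> <H> <S> r  input=r w $  — match r
step 7: stack=$ <H> <H> <S>  input=w $  — expand <S> ::= w
step 8: stack=$ <H> <H> w  input=w $  — match w
step 9: stack=$ <H> <H>  input=$  — expand <H> ::= epsilon
step 10: stack=$ <H>  input=$  — expand <H> ::= epsilon
Accept reached after 10 steps.

10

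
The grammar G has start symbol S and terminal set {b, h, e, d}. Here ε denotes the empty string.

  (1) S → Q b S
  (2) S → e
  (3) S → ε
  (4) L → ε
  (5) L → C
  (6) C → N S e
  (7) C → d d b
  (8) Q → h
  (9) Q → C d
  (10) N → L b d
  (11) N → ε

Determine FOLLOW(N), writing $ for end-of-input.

{b, d, e, h}

FIRST(S) = {ε, b, d, e, h}  (via Q b S)
FIRST(L) = {ε, b, d, e, h}  (via C)
FIRST(N) = {ε, b, d, e, h}  (via L b d)
FIRST(C) = {b, d, e, h}  (via N S e)
FIRST(Q) = {b, d, e, h}  (via C d)
FOLLOW(S) includes $ since S is the start symbol.
FOLLOW(S): in S→Q b S, the suffix after S is empty (adds nothing new); in C→N S e, S is followed by e with FIRST {e}. Thus FOLLOW(S) = {$, e}.
FOLLOW(L): in N→L b d, L is followed by b d with FIRST {b}. Thus FOLLOW(L) = {b}.
FOLLOW(C): in L→C, the suffix after C is empty, so FOLLOW(C) ⊇ FOLLOW(L) = {b}; in Q→C d, C is followed by d with FIRST {d}. Thus FOLLOW(C) = {b, d}.
FOLLOW(Q): in S→Q b S, Q is followed by b S with FIRST {b}. Thus FOLLOW(Q) = {b}.
FOLLOW(N): in C→N S e, N is followed by S e with FIRST {b, d, e, h}. Thus FOLLOW(N) = {b, d, e, h}.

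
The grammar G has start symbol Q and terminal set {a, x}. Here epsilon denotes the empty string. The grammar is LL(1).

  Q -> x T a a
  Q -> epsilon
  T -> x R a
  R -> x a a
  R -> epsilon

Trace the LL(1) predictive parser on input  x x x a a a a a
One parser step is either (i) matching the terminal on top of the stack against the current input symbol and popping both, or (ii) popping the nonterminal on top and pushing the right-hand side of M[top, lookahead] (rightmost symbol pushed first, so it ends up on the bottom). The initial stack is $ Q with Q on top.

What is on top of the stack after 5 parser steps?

x

step 1: stack=$ Q  input=x x x a a a a a $  — expand Q -> x T a a
step 2: stack=$ a a T x  input=x x x a a a a a $  — match x
step 3: stack=$ a a T  input=x x a a a a a $  — expand T -> x R a
step 4: stack=$ a a a R x  input=x x a a a a a $  — match x
step 5: stack=$ a a a R  input=x a a a a a $  — expand R -> x a a
Stack after step 5: $ a a a a a x (top = x).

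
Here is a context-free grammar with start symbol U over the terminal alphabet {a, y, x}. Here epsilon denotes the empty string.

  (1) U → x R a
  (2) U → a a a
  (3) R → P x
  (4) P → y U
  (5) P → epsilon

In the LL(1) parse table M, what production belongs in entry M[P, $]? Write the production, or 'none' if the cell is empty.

FIRST(U): from U→x R a we get {x}; from U→a a a we get {a}. So FIRST(U) = {a, x}.
FIRST(P): from P→y U we get {y}; from P→epsilon we get {epsilon}. So FIRST(P) = {epsilon, y}.
FIRST(R): from R→P x we get {x, y}. So FIRST(R) = {x, y}.
FOLLOW(U) includes $ since U is the start symbol.
FOLLOW(P): in R→P x, P is followed by x with FIRST {x}. Thus FOLLOW(P) = {x}.
For P → y U: FIRST(y U) = {y}, so it goes in M[P, t] for t ∈ {y}.
For P → epsilon: FIRST(epsilon) = {epsilon}, so it goes in M[P, t] for t ∈ {}; since epsilon ∈ FIRST, also for every t ∈ FOLLOW(P) = {x}.
None of these place a production in M[P, $].

none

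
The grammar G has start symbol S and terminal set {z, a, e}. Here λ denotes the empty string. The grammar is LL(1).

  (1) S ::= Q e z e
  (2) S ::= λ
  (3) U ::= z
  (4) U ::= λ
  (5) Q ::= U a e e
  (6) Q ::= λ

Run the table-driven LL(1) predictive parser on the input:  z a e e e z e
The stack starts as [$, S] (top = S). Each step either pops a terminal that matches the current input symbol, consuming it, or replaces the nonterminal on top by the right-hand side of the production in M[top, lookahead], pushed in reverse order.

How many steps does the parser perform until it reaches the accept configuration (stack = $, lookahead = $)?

      Stack            Input            Action
   1  $ S              z a e e e z e $  expand S ::= Q e z e
   2  $ e z e Q        z a e e e z e $  expand Q ::= U a e e
   3  $ e z e e e a U  z a e e e z e $  expand U ::= z
   4  $ e z e e e a z  z a e e e z e $  match z
   5  $ e z e e e a    a e e e z e $    match a
   6  $ e z e e e      e e e z e $      match e
   7  $ e z e e        e e z e $        match e
   8  $ e z e          e z e $          match e
   9  $ e z            z e $            match z
  10  $ e              e $              match e
Accept reached after 10 steps.

10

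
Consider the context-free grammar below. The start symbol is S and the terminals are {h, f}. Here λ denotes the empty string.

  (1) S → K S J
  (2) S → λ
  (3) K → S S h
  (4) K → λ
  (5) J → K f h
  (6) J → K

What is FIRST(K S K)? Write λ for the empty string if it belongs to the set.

{λ, f, h}

FIRST(S) = {λ, f, h}  (via K S J)
FIRST(K) = {λ, f, h}  (via S S h)
FIRST(J) = {λ, f, h}  (via K f h, K)
FIRST(K S K): take FIRST of each symbol in turn, carrying on past any symbol whose FIRST contains λ; result {λ, f, h}.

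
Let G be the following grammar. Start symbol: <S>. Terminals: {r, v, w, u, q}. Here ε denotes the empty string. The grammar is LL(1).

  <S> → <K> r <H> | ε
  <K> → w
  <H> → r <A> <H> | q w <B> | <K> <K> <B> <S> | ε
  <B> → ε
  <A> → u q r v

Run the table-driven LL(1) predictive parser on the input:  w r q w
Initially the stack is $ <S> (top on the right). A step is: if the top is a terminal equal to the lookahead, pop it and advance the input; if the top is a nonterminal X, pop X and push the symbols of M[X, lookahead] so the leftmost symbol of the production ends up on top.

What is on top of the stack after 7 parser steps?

     Stack        Input      Action
  1  $ <S>        w r q w $  expand <S> → <K> r <H>
  2  $ <H> r <K>  w r q w $  expand <K> → w
  3  $ <H> r w    w r q w $  match w
  4  $ <H> r      r q w $    match r
  5  $ <H>        q w $      expand <H> → q w <B>
  6  $ <B> w q    q w $      match q
  7  $ <B> w      w $        match w
Stack after step 7: $ <B> (top = <B>).

<B>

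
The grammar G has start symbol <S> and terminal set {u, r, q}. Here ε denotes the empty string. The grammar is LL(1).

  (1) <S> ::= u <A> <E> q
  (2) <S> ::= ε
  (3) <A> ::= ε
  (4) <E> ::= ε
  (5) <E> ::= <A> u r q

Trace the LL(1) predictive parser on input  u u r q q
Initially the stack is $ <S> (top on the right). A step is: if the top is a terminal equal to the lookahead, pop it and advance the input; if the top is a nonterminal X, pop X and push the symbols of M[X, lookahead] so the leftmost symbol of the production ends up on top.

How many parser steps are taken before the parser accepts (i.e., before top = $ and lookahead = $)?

9

     Stack          Input        Action
  1  $ <S>          u u r q q $  expand <S> ::= u <A> <E> q
  2  $ q <E> <A> u  u u r q q $  match u
  3  $ q <E> <A>    u r q q $    expand <A> ::= ε
  4  $ q <E>        u r q q $    expand <E> ::= <A> u r q
  5  $ q q r u <A>  u r q q $    expand <A> ::= ε
  6  $ q q r u      u r q q $    match u
  7  $ q q r        r q q $      match r
  8  $ q q          q q $        match q
  9  $ q            q $          match q
Accept reached after 9 steps.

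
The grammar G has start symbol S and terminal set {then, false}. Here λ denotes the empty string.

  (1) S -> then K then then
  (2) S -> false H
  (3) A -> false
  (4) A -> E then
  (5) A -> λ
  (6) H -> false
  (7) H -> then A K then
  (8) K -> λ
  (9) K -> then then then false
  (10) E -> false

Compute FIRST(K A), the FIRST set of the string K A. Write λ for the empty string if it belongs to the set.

FIRST(S): from S->then K then then we get {then}; from S->false H we get {false}. So FIRST(S) = {false, then}.
FIRST(H): from H->false we get {false}; from H->then A K then we get {then}. So FIRST(H) = {false, then}.
FIRST(K): from K->λ we get {λ}; from K->then then then false we get {then}. So FIRST(K) = {λ, then}.
FIRST(E): from E->false we get {false}. So FIRST(E) = {false}.
FIRST(A): from A->false we get {false}; from A->E then we get {false}; from A->λ we get {λ}. So FIRST(A) = {λ, false}.
FIRST(K A): take FIRST of each symbol in turn, carrying on past any symbol whose FIRST contains λ; result {λ, false, then}.

{λ, false, then}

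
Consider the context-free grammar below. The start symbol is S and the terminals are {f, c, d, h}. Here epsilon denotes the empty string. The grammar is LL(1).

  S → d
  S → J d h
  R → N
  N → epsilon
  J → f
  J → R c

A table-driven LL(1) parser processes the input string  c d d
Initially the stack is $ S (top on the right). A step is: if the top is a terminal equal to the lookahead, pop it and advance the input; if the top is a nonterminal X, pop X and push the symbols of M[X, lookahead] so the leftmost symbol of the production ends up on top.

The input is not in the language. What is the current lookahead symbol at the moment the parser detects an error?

d

     Stack      Input    Action
  1  $ S        c d d $  expand S → J d h
  2  $ h d J    c d d $  expand J → R c
  3  $ h d c R  c d d $  expand R → N
  4  $ h d c N  c d d $  expand N → epsilon
  5  $ h d c    c d d $  match c
  6  $ h d      d d $    match d
  7  $ h        d $      error: top is terminal h but lookahead is d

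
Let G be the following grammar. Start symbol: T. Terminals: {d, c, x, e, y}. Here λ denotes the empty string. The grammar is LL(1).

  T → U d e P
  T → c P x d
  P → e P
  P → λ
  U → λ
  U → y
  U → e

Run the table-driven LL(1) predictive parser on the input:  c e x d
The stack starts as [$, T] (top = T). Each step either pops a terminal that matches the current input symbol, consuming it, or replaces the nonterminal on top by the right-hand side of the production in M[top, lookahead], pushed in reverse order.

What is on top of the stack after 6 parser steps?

d

step 1: stack=$ T  input=c e x d $  — expand T → c P x d
step 2: stack=$ d x P c  input=c e x d $  — match c
step 3: stack=$ d x P  input=e x d $  — expand P → e P
step 4: stack=$ d x P e  input=e x d $  — match e
step 5: stack=$ d x P  input=x d $  — expand P → λ
step 6: stack=$ d x  input=x d $  — match x
Stack after step 6: $ d (top = d).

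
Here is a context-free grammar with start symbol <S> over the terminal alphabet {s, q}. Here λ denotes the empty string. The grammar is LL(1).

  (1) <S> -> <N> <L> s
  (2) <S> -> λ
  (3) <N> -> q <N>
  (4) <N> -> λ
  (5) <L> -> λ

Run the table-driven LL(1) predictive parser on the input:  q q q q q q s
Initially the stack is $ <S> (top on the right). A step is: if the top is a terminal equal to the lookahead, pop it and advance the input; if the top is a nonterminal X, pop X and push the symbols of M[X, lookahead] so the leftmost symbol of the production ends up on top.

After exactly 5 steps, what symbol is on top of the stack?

<N>

     Stack          Input            Action
  1  $ <S>          q q q q q q s $  expand <S> -> <N> <L> s
  2  $ s <L> <N>    q q q q q q s $  expand <N> -> q <N>
  3  $ s <L> <N> q  q q q q q q s $  match q
  4  $ s <L> <N>    q q q q q s $    expand <N> -> q <N>
  5  $ s <L> <N> q  q q q q q s $    match q
Stack after step 5: $ s <L> <N> (top = <N>).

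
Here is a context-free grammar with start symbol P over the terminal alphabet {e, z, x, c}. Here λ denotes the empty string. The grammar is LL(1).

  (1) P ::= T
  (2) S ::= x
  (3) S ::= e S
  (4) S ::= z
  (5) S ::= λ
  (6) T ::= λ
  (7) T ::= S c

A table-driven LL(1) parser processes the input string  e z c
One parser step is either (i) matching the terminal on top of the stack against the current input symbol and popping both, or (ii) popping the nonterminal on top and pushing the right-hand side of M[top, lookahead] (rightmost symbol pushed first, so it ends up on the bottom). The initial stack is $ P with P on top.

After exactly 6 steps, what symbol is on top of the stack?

     Stack    Input    Action
  1  $ P      e z c $  expand P ::= T
  2  $ T      e z c $  expand T ::= S c
  3  $ c S    e z c $  expand S ::= e S
  4  $ c S e  e z c $  match e
  5  $ c S    z c $    expand S ::= z
  6  $ c z    z c $    match z
Stack after step 6: $ c (top = c).

c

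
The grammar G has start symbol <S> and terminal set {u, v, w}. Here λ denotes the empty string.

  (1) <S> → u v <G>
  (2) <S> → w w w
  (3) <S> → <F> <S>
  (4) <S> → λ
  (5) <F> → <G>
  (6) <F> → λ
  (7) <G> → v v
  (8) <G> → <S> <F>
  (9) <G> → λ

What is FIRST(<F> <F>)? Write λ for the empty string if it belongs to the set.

{λ, u, v, w}

FIRST(<S>): from <S>→u v <G> we get {u}; from <S>→w w w we get {w}; from <S>→<F> <S> we get {λ, u, v, w}; from <S>→λ we get {λ}. So FIRST(<S>) = {λ, u, v, w}.
FIRST(<F>): from <F>→<G> we get {λ, u, v, w}; from <F>→λ we get {λ}. So FIRST(<F>) = {λ, u, v, w}.
FIRST(<G>): from <G>→v v we get {v}; from <G>→<S> <F> we get {λ, u, v, w}; from <G>→λ we get {λ}. So FIRST(<G>) = {λ, u, v, w}.
FIRST(<F> <F>): take FIRST of each symbol in turn, carrying on past any symbol whose FIRST contains λ; result {λ, u, v, w}.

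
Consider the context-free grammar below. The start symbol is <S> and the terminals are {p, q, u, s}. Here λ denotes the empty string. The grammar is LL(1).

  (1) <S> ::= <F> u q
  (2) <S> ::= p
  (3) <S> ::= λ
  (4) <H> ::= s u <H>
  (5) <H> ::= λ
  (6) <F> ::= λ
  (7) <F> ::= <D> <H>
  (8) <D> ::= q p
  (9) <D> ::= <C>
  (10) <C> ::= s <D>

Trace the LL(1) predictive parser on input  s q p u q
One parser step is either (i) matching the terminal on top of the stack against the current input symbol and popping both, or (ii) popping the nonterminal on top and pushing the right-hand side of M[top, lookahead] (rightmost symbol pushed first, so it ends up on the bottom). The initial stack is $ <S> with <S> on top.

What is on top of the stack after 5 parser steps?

<D>

     Stack            Input        Action
  1  $ <S>            s q p u q $  expand <S> ::= <F> u q
  2  $ q u <F>        s q p u q $  expand <F> ::= <D> <H>
  3  $ q u <H> <D>    s q p u q $  expand <D> ::= <C>
  4  $ q u <H> <C>    s q p u q $  expand <C> ::= s <D>
  5  $ q u <H> <D> s  s q p u q $  match s
Stack after step 5: $ q u <H> <D> (top = <D>).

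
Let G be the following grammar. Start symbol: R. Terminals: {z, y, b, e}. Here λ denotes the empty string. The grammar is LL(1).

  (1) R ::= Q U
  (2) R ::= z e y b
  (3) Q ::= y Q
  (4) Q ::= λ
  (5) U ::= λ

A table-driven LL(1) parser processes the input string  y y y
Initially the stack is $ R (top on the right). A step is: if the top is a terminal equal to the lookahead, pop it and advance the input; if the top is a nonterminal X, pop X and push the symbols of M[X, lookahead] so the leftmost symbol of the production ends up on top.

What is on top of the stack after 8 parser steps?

U

     Stack    Input    Action
  1  $ R      y y y $  expand R ::= Q U
  2  $ U Q    y y y $  expand Q ::= y Q
  3  $ U Q y  y y y $  match y
  4  $ U Q    y y $    expand Q ::= y Q
  5  $ U Q y  y y $    match y
  6  $ U Q    y $      expand Q ::= y Q
  7  $ U Q y  y $      match y
  8  $ U Q    $        expand Q ::= λ
Stack after step 8: $ U (top = U).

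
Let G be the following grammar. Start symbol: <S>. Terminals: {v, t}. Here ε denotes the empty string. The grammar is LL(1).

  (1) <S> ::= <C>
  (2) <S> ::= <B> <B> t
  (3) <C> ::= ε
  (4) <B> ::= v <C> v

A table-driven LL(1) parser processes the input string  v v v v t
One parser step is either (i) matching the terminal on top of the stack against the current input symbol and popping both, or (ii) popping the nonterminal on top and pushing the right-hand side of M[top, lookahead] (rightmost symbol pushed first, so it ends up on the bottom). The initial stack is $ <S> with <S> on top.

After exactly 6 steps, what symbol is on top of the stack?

step 1: stack=$ <S>  input=v v v v t $  — expand <S> ::= <B> <B> t
step 2: stack=$ t <B> <B>  input=v v v v t $  — expand <B> ::= v <C> v
step 3: stack=$ t <B> v <C> v  input=v v v v t $  — match v
step 4: stack=$ t <B> v <C>  input=v v v t $  — expand <C> ::= ε
step 5: stack=$ t <B> v  input=v v v t $  — match v
step 6: stack=$ t <B>  input=v v t $  — expand <B> ::= v <C> v
Stack after step 6: $ t v <C> v (top = v).

v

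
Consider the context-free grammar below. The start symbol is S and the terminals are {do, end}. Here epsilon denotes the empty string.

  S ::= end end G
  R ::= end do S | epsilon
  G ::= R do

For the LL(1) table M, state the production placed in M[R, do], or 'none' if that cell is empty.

FIRST(S) = {end}
FIRST(R) = {epsilon, end}
FIRST(G) = {do, end}  (via R do)
FOLLOW(S) includes $ since S is the start symbol.
FOLLOW(R): in G::=R do, R is followed by do with FIRST {do}. Thus FOLLOW(R) = {do}.
For R ::= end do S: FIRST(end do S) = {end}, so it goes in M[R, t] for t ∈ {end}.
For R ::= epsilon: FIRST(epsilon) = {epsilon}, so it goes in M[R, t] for t ∈ {}; since epsilon ∈ FIRST, also for every t ∈ FOLLOW(R) = {do}.

R ::= epsilon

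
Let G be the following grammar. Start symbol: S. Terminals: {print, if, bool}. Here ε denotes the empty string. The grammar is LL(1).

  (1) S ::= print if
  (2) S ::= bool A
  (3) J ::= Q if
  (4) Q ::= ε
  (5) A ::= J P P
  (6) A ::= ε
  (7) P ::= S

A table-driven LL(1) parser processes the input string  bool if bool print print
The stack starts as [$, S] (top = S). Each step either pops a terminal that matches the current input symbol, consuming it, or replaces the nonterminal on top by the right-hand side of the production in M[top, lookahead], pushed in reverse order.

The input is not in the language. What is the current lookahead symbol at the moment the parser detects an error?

      Stack       Input                       Action
   1  $ S         bool if bool print print $  expand S ::= bool A
   2  $ A bool    bool if bool print print $  match bool
   3  $ A         if bool print print $       expand A ::= J P P
   4  $ P P J     if bool print print $       expand J ::= Q if
   5  $ P P if Q  if bool print print $       expand Q ::= ε
   6  $ P P if    if bool print print $       match if
   7  $ P P       bool print print $          expand P ::= S
   8  $ P S       bool print print $          expand S ::= bool A
   9  $ P A bool  bool print print $          match bool
  10  $ P A       print print $               expand A ::= ε
  11  $ P         print print $               expand P ::= S
  12  $ S         print print $               expand S ::= print if
  13  $ if print  print print $               match print
  14  $ if        print $                     error: top is terminal if but lookahead is print

print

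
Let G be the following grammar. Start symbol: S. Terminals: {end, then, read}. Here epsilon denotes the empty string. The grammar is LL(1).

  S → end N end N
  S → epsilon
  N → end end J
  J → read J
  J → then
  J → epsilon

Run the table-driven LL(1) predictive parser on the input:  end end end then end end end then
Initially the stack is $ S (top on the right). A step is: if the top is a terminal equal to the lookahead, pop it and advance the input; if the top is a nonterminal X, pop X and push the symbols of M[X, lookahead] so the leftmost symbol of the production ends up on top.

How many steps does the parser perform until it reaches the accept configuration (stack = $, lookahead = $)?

step 1: stack=$ S  input=end end end then end end end then $  — expand S → end N end N
step 2: stack=$ N end N end  input=end end end then end end end then $  — match end
step 3: stack=$ N end N  input=end end then end end end then $  — expand N → end end J
step 4: stack=$ N end J end end  input=end end then end end end then $  — match end
step 5: stack=$ N end J end  input=end then end end end then $  — match end
step 6: stack=$ N end J  input=then end end end then $  — expand J → then
step 7: stack=$ N end then  input=then end end end then $  — match then
step 8: stack=$ N end  input=end end end then $  — match end
step 9: stack=$ N  input=end end then $  — expand N → end end J
step 10: stack=$ J end end  input=end end then $  — match end
step 11: stack=$ J end  input=end then $  — match end
step 12: stack=$ J  input=then $  — expand J → then
step 13: stack=$ then  input=then $  — match then
Accept reached after 13 steps.

13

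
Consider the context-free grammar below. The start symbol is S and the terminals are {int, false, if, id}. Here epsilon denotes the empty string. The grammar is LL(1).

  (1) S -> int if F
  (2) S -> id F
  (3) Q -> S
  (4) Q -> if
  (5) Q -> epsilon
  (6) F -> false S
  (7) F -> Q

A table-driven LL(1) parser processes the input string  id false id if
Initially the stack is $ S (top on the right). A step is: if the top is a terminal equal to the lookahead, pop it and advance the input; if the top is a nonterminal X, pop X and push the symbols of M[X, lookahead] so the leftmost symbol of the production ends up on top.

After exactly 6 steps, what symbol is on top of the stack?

F

step 1: stack=$ S  input=id false id if $  — expand S -> id F
step 2: stack=$ F id  input=id false id if $  — match id
step 3: stack=$ F  input=false id if $  — expand F -> false S
step 4: stack=$ S false  input=false id if $  — match false
step 5: stack=$ S  input=id if $  — expand S -> id F
step 6: stack=$ F id  input=id if $  — match id
Stack after step 6: $ F (top = F).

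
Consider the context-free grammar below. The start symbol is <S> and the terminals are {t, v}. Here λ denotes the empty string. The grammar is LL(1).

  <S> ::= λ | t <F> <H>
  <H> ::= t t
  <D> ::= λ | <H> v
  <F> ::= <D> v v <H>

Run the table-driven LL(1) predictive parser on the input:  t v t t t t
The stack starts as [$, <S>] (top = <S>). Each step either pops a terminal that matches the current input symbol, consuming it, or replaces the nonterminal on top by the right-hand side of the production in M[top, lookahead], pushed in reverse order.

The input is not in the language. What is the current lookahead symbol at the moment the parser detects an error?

t

     Stack              Input          Action
  1  $ <S>              t v t t t t $  expand <S> ::= t <F> <H>
  2  $ <H> <F> t        t v t t t t $  match t
  3  $ <H> <F>          v t t t t $    expand <F> ::= <D> v v <H>
  4  $ <H> <H> v v <D>  v t t t t $    expand <D> ::= λ
  5  $ <H> <H> v v      v t t t t $    match v
  6  $ <H> <H> v        t t t t $      error: top is terminal v but lookahead is t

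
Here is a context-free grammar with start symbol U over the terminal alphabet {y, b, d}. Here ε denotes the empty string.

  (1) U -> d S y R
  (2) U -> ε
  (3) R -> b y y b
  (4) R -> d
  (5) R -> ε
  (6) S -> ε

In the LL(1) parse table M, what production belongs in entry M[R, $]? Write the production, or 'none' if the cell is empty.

R -> ε

FIRST(U) = {ε, d}
FIRST(R) = {ε, b, d}
FIRST(S) = {ε}
FOLLOW(U) includes $ since U is the start symbol.
FOLLOW(U): U appears on no right-hand side. Thus FOLLOW(U) = {$}.
FOLLOW(R): in U->d S y R, the suffix after R is empty, so FOLLOW(R) ⊇ FOLLOW(U) = {$}. Thus FOLLOW(R) = {$}.
For R -> b y y b: FIRST(b y y b) = {b}, so it goes in M[R, t] for t ∈ {b}.
For R -> d: FIRST(d) = {d}, so it goes in M[R, t] for t ∈ {d}.
For R -> ε: FIRST(ε) = {ε}, so it goes in M[R, t] for t ∈ {}; since ε ∈ FIRST, also for every t ∈ FOLLOW(R) = {$}.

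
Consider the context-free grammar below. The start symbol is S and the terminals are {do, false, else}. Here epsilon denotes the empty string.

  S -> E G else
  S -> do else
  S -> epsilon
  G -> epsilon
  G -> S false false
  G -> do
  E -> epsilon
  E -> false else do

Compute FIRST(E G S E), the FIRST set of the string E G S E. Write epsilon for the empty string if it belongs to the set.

FIRST(E): from E->epsilon we get {epsilon}; from E->false else do we get {false}. So FIRST(E) = {epsilon, false}.
FIRST(S): from S->E G else we get {do, else, false}; from S->do else we get {do}; from S->epsilon we get {epsilon}. So FIRST(S) = {epsilon, do, else, false}.
FIRST(G): from G->epsilon we get {epsilon}; from G->S false false we get {do, else, false}; from G->do we get {do}. So FIRST(G) = {epsilon, do, else, false}.
FIRST(E G S E): take FIRST of each symbol in turn, carrying on past any symbol whose FIRST contains epsilon; result {epsilon, do, else, false}.

{epsilon, do, else, false}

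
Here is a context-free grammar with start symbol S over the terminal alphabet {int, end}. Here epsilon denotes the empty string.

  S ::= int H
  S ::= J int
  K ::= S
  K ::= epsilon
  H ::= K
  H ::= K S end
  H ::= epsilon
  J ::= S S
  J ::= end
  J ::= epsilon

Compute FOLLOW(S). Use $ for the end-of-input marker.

{$, end, int}

FIRST(S): from S::=int H we get {int}; from S::=J int we get {end, int}. So FIRST(S) = {end, int}.
FIRST(K): from K::=S we get {end, int}; from K::=epsilon we get {epsilon}. So FIRST(K) = {epsilon, end, int}.
FIRST(J): from J::=S S we get {end, int}; from J::=end we get {end}; from J::=epsilon we get {epsilon}. So FIRST(J) = {epsilon, end, int}.
FIRST(H): from H::=K we get {epsilon, end, int}; from H::=K S end we get {end, int}; from H::=epsilon we get {epsilon}. So FIRST(H) = {epsilon, end, int}.
FOLLOW(S) includes $ since S is the start symbol.
FOLLOW(J): in S::=J int, J is followed by int with FIRST {int}. Thus FOLLOW(J) = {int}.
FOLLOW(S): in K::=S, the suffix after S is empty, so FOLLOW(S) ⊇ FOLLOW(K) = {$, end, int}; in H::=K S end, S is followed by end with FIRST {end}; in J::=S S (occurrence 1), S is followed by S with FIRST {end, int}; in J::=S S (occurrence 2), the suffix after S is empty, so FOLLOW(S) ⊇ FOLLOW(J) = {int}. Thus FOLLOW(S) = {$, end, int}.
FOLLOW(H): in S::=int H, the suffix after H is empty, so FOLLOW(H) ⊇ FOLLOW(S) = {$, end, int}. Thus FOLLOW(H) = {$, end, int}.
FOLLOW(K): in H::=K, the suffix after K is empty, so FOLLOW(K) ⊇ FOLLOW(H) = {$, end, int}; in H::=K S end, K is followed by S end with FIRST {end, int}. Thus FOLLOW(K) = {$, end, int}.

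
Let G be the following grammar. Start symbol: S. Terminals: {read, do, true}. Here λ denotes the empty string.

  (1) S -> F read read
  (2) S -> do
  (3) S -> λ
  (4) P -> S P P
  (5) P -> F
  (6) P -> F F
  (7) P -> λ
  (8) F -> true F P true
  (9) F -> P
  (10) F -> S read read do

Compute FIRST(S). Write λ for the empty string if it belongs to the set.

{λ, do, read, true}

FIRST(S): from S->F read read we get {do, read, true}; from S->do we get {do}; from S->λ we get {λ}. So FIRST(S) = {λ, do, read, true}.
FIRST(P): from P->S P P we get {λ, do, read, true}; from P->F we get {λ, do, read, true}; from P->F F we get {λ, do, read, true}; from P->λ we get {λ}. So FIRST(P) = {λ, do, read, true}.
FIRST(F): from F->true F P true we get {true}; from F->P we get {λ, do, read, true}; from F->S read read do we get {do, read, true}. So FIRST(F) = {λ, do, read, true}.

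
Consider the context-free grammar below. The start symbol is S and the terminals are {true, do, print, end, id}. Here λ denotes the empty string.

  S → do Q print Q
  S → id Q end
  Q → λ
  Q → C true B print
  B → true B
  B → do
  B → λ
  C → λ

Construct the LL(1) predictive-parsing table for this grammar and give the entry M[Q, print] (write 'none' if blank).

FIRST(S): from S→do Q print Q we get {do}; from S→id Q end we get {id}. So FIRST(S) = {do, id}.
FIRST(B): from B→true B we get {true}; from B→do we get {do}; from B→λ we get {λ}. So FIRST(B) = {λ, do, true}.
FIRST(C): from C→λ we get {λ}. So FIRST(C) = {λ}.
FIRST(Q): from Q→λ we get {λ}; from Q→C true B print we get {true}. So FIRST(Q) = {λ, true}.
FOLLOW(S) includes $ since S is the start symbol.
FOLLOW(S): S appears on no right-hand side. Thus FOLLOW(S) = {$}.
FOLLOW(Q): in S→do Q print Q (occurrence 1), Q is followed by print Q with FIRST {print}; in S→do Q print Q (occurrence 2), the suffix after Q is empty, so FOLLOW(Q) ⊇ FOLLOW(S) = {$}; in S→id Q end, Q is followed by end with FIRST {end}. Thus FOLLOW(Q) = {$, end, print}.
For Q → λ: FIRST(λ) = {λ}, so it goes in M[Q, t] for t ∈ {}; since λ ∈ FIRST, also for every t ∈ FOLLOW(Q) = {$, end, print}.
For Q → C true B print: FIRST(C true B print) = {true}, so it goes in M[Q, t] for t ∈ {true}.

Q → λ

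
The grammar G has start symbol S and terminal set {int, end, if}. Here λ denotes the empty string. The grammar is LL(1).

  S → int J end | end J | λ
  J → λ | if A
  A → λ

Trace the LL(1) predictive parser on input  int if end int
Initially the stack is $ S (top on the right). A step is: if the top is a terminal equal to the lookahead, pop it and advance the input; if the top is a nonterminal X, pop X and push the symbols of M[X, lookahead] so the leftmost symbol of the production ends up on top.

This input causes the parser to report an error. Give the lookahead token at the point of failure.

step 1: stack=$ S  input=int if end int $  — expand S → int J end
step 2: stack=$ end J int  input=int if end int $  — match int
step 3: stack=$ end J  input=if end int $  — expand J → if A
step 4: stack=$ end A if  input=if end int $  — match if
step 5: stack=$ end A  input=end int $  — expand A → λ
step 6: stack=$ end  input=end int $  — match end
step 7: stack=$  input=int $  — error: stack empty but input remains

int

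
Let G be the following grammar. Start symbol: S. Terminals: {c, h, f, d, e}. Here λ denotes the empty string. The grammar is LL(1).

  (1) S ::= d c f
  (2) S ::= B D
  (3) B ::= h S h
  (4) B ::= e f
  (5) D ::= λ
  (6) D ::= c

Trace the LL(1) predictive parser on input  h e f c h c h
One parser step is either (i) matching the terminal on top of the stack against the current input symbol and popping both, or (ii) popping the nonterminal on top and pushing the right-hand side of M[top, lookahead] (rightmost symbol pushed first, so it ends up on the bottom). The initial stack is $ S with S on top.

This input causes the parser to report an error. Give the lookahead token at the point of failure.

h

      Stack        Input            Action
   1  $ S          h e f c h c h $  expand S ::= B D
   2  $ D B        h e f c h c h $  expand B ::= h S h
   3  $ D h S h    h e f c h c h $  match h
   4  $ D h S      e f c h c h $    expand S ::= B D
   5  $ D h D B    e f c h c h $    expand B ::= e f
   6  $ D h D f e  e f c h c h $    match e
   7  $ D h D f    f c h c h $      match f
   8  $ D h D      c h c h $        expand D ::= c
   9  $ D h c      c h c h $        match c
  10  $ D h        h c h $          match h
  11  $ D          c h $            expand D ::= c
  12  $ c          c h $            match c
  13  $            h $              error: stack empty but input remains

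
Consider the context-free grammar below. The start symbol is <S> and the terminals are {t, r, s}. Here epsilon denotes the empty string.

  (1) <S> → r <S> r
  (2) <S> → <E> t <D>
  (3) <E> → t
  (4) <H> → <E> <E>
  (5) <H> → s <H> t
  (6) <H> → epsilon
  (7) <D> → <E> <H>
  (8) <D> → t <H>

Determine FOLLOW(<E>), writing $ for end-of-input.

FIRST(<E>): from <E>→t we get {t}. So FIRST(<E>) = {t}.
FIRST(<S>): from <S>→r <S> r we get {r}; from <S>→<E> t <D> we get {t}. So FIRST(<S>) = {r, t}.
FIRST(<H>): from <H>→<E> <E> we get {t}; from <H>→s <H> t we get {s}; from <H>→epsilon we get {epsilon}. So FIRST(<H>) = {epsilon, s, t}.
FIRST(<D>): from <D>→<E> <H> we get {t}; from <D>→t <H> we get {t}. So FIRST(<D>) = {t}.
FOLLOW(<S>) includes $ since <S> is the start symbol.
FOLLOW(<S>): in <S>→r <S> r, <S> is followed by r with FIRST {r}. Thus FOLLOW(<S>) = {$, r}.
FOLLOW(<D>): in <S>→<E> t <D>, the suffix after <D> is empty, so FOLLOW(<D>) ⊇ FOLLOW(<S>) = {$, r}. Thus FOLLOW(<D>) = {$, r}.
FOLLOW(<H>): in <H>→s <H> t, <H> is followed by t with FIRST {t}; in <D>→<E> <H>, the suffix after <H> is empty, so FOLLOW(<H>) ⊇ FOLLOW(<D>) = {$, r}; in <D>→t <H>, the suffix after <H> is empty, so FOLLOW(<H>) ⊇ FOLLOW(<D>) = {$, r}. Thus FOLLOW(<H>) = {$, r, t}.
FOLLOW(<E>): in <S>→<E> t <D>, <E> is followed by t <D> with FIRST {t}; in <H>→<E> <E> (occurrence 1), <E> is followed by <E> with FIRST {t}; in <H>→<E> <E> (occurrence 2), the suffix after <E> is empty, so FOLLOW(<E>) ⊇ FOLLOW(<H>) = {$, r, t}; in <D>→<E> <H>, <E> is followed by <H> with FIRST {epsilon, s, t}; in <D>→<E> <H>, the suffix after <E> is nullable, so FOLLOW(<E>) ⊇ FOLLOW(<D>) = {$, r}. Thus FOLLOW(<E>) = {$, r, s, t}.

{$, r, s, t}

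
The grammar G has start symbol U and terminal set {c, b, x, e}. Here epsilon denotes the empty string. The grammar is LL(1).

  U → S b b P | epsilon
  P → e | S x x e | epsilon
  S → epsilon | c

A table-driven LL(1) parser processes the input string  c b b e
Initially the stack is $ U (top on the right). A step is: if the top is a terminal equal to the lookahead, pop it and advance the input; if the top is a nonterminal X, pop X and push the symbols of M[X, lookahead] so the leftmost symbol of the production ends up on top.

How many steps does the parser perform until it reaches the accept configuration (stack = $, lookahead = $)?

7

     Stack      Input      Action
  1  $ U        c b b e $  expand U → S b b P
  2  $ P b b S  c b b e $  expand S → c
  3  $ P b b c  c b b e $  match c
  4  $ P b b    b b e $    match b
  5  $ P b      b e $      match b
  6  $ P        e $        expand P → e
  7  $ e        e $        match e
Accept reached after 7 steps.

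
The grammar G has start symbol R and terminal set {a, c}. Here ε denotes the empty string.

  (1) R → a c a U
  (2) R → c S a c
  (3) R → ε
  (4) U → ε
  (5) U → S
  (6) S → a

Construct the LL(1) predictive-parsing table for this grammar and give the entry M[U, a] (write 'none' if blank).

FIRST(R) = {ε, a, c}
FIRST(S) = {a}
FIRST(U) = {ε, a}  (via S)
FOLLOW(R) includes $ since R is the start symbol.
FOLLOW(R): R appears on no right-hand side. Thus FOLLOW(R) = {$}.
FOLLOW(U): in R→a c a U, the suffix after U is empty, so FOLLOW(U) ⊇ FOLLOW(R) = {$}. Thus FOLLOW(U) = {$}.
For U → ε: FIRST(ε) = {ε}, so it goes in M[U, t] for t ∈ {}; since ε ∈ FIRST, also for every t ∈ FOLLOW(U) = {$}.
For U → S: FIRST(S) = {a}, so it goes in M[U, t] for t ∈ {a}.

U → S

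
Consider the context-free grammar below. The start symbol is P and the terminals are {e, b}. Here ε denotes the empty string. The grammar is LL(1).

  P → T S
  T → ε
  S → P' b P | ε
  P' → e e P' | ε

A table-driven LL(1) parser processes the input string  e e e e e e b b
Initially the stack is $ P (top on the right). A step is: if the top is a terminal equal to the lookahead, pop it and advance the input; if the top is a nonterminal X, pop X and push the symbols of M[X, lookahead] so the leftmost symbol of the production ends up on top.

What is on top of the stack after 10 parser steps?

      Stack         Input              Action
   1  $ P           e e e e e e b b $  expand P → T S
   2  $ S T         e e e e e e b b $  expand T → ε
   3  $ S           e e e e e e b b $  expand S → P' b P
   4  $ P b P'      e e e e e e b b $  expand P' → e e P'
   5  $ P b P' e e  e e e e e e b b $  match e
   6  $ P b P' e    e e e e e b b $    match e
   7  $ P b P'      e e e e b b $      expand P' → e e P'
   8  $ P b P' e e  e e e e b b $      match e
   9  $ P b P' e    e e e b b $        match e
  10  $ P b P'      e e b b $          expand P' → e e P'
Stack after step 10: $ P b P' e e (top = e).

e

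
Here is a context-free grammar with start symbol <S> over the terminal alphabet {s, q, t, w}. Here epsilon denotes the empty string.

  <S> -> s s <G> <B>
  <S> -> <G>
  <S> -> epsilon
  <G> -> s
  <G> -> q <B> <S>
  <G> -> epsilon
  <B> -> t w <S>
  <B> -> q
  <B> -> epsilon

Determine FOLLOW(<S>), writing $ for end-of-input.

{$, q, s, t}

FIRST(<G>) = {epsilon, q, s}
FIRST(<B>) = {epsilon, q, t}
FIRST(<S>) = {epsilon, q, s}  (via <G>)
FOLLOW(<S>) includes $ since <S> is the start symbol.
FOLLOW(<S>): in <G>->q <B> <S>, the suffix after <S> is empty, so FOLLOW(<S>) ⊇ FOLLOW(<G>) = {$, q, s, t}; in <B>->t w <S>, the suffix after <S> is empty, so FOLLOW(<S>) ⊇ FOLLOW(<B>) = {$, q, s, t}. Thus FOLLOW(<S>) = {$, q, s, t}.
FOLLOW(<G>): in <S>->s s <G> <B>, <G> is followed by <B> with FIRST {epsilon, q, t}; in <S>->s s <G> <B>, the suffix after <G> is nullable, so FOLLOW(<G>) ⊇ FOLLOW(<S>) = {$, q, s, t}; in <S>-><G>, the suffix after <G> is empty, so FOLLOW(<G>) ⊇ FOLLOW(<S>) = {$, q, s, t}. Thus FOLLOW(<G>) = {$, q, s, t}.
FOLLOW(<B>): in <S>->s s <G> <B>, the suffix after <B> is empty, so FOLLOW(<B>) ⊇ FOLLOW(<S>) = {$, q, s, t}; in <G>->q <B> <S>, <B> is followed by <S> with FIRST {epsilon, q, s}; in <G>->q <B> <S>, the suffix after <B> is nullable, so FOLLOW(<B>) ⊇ FOLLOW(<G>) = {$, q, s, t}. Thus FOLLOW(<B>) = {$, q, s, t}.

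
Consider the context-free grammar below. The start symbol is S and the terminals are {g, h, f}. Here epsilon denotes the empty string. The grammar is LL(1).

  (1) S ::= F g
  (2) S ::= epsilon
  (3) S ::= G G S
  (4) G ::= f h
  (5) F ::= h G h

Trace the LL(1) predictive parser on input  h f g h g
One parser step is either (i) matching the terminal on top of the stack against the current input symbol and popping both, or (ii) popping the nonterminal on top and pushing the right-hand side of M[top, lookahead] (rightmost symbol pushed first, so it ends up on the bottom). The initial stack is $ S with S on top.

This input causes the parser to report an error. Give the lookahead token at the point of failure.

g

step 1: stack=$ S  input=h f g h g $  — expand S ::= F g
step 2: stack=$ g F  input=h f g h g $  — expand F ::= h G h
step 3: stack=$ g h G h  input=h f g h g $  — match h
step 4: stack=$ g h G  input=f g h g $  — expand G ::= f h
step 5: stack=$ g h h f  input=f g h g $  — match f
step 6: stack=$ g h h  input=g h g $  — error: top is terminal h but lookahead is g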